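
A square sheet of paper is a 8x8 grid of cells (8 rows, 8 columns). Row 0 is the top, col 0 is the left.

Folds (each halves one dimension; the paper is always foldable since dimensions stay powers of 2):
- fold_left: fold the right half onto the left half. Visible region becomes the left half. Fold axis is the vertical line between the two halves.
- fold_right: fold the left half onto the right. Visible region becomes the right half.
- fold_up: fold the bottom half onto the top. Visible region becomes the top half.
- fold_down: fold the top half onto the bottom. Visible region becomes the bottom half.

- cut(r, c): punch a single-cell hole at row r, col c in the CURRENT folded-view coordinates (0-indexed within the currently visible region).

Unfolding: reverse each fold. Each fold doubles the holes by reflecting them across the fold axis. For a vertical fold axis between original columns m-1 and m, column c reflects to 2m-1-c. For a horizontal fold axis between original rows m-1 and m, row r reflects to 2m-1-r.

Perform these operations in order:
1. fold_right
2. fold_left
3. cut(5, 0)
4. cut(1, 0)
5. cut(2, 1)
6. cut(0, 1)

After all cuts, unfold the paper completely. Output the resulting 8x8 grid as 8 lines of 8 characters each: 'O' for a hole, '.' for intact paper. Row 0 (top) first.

Answer: .OO..OO.
O..OO..O
.OO..OO.
........
........
O..OO..O
........
........

Derivation:
Op 1 fold_right: fold axis v@4; visible region now rows[0,8) x cols[4,8) = 8x4
Op 2 fold_left: fold axis v@6; visible region now rows[0,8) x cols[4,6) = 8x2
Op 3 cut(5, 0): punch at orig (5,4); cuts so far [(5, 4)]; region rows[0,8) x cols[4,6) = 8x2
Op 4 cut(1, 0): punch at orig (1,4); cuts so far [(1, 4), (5, 4)]; region rows[0,8) x cols[4,6) = 8x2
Op 5 cut(2, 1): punch at orig (2,5); cuts so far [(1, 4), (2, 5), (5, 4)]; region rows[0,8) x cols[4,6) = 8x2
Op 6 cut(0, 1): punch at orig (0,5); cuts so far [(0, 5), (1, 4), (2, 5), (5, 4)]; region rows[0,8) x cols[4,6) = 8x2
Unfold 1 (reflect across v@6): 8 holes -> [(0, 5), (0, 6), (1, 4), (1, 7), (2, 5), (2, 6), (5, 4), (5, 7)]
Unfold 2 (reflect across v@4): 16 holes -> [(0, 1), (0, 2), (0, 5), (0, 6), (1, 0), (1, 3), (1, 4), (1, 7), (2, 1), (2, 2), (2, 5), (2, 6), (5, 0), (5, 3), (5, 4), (5, 7)]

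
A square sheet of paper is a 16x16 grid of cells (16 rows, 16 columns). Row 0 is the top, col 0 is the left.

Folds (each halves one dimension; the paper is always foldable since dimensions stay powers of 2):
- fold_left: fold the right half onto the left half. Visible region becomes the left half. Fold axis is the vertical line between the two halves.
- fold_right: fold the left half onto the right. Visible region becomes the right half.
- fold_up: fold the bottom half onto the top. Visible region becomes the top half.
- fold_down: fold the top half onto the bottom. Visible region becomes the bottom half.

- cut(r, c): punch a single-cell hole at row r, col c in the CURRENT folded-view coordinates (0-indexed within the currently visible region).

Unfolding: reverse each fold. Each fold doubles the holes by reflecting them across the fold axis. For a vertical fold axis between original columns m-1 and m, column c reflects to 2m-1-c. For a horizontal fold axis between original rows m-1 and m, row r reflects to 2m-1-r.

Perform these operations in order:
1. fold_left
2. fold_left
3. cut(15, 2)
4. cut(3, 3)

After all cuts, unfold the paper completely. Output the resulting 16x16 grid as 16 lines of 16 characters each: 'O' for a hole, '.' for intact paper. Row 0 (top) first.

Answer: ................
................
................
...OO......OO...
................
................
................
................
................
................
................
................
................
................
................
..O..O....O..O..

Derivation:
Op 1 fold_left: fold axis v@8; visible region now rows[0,16) x cols[0,8) = 16x8
Op 2 fold_left: fold axis v@4; visible region now rows[0,16) x cols[0,4) = 16x4
Op 3 cut(15, 2): punch at orig (15,2); cuts so far [(15, 2)]; region rows[0,16) x cols[0,4) = 16x4
Op 4 cut(3, 3): punch at orig (3,3); cuts so far [(3, 3), (15, 2)]; region rows[0,16) x cols[0,4) = 16x4
Unfold 1 (reflect across v@4): 4 holes -> [(3, 3), (3, 4), (15, 2), (15, 5)]
Unfold 2 (reflect across v@8): 8 holes -> [(3, 3), (3, 4), (3, 11), (3, 12), (15, 2), (15, 5), (15, 10), (15, 13)]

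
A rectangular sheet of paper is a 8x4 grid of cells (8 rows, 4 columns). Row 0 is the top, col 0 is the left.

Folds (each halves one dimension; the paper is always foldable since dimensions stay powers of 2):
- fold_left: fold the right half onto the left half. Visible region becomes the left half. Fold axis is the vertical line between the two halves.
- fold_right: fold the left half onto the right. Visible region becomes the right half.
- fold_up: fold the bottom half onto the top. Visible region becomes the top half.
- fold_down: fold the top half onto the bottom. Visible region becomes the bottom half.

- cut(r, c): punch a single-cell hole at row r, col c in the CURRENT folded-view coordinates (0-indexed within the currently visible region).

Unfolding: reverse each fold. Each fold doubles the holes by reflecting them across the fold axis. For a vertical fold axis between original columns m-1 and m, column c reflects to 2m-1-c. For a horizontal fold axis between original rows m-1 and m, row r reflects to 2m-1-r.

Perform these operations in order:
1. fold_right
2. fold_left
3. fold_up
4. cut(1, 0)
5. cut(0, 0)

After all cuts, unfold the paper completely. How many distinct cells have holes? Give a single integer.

Answer: 16

Derivation:
Op 1 fold_right: fold axis v@2; visible region now rows[0,8) x cols[2,4) = 8x2
Op 2 fold_left: fold axis v@3; visible region now rows[0,8) x cols[2,3) = 8x1
Op 3 fold_up: fold axis h@4; visible region now rows[0,4) x cols[2,3) = 4x1
Op 4 cut(1, 0): punch at orig (1,2); cuts so far [(1, 2)]; region rows[0,4) x cols[2,3) = 4x1
Op 5 cut(0, 0): punch at orig (0,2); cuts so far [(0, 2), (1, 2)]; region rows[0,4) x cols[2,3) = 4x1
Unfold 1 (reflect across h@4): 4 holes -> [(0, 2), (1, 2), (6, 2), (7, 2)]
Unfold 2 (reflect across v@3): 8 holes -> [(0, 2), (0, 3), (1, 2), (1, 3), (6, 2), (6, 3), (7, 2), (7, 3)]
Unfold 3 (reflect across v@2): 16 holes -> [(0, 0), (0, 1), (0, 2), (0, 3), (1, 0), (1, 1), (1, 2), (1, 3), (6, 0), (6, 1), (6, 2), (6, 3), (7, 0), (7, 1), (7, 2), (7, 3)]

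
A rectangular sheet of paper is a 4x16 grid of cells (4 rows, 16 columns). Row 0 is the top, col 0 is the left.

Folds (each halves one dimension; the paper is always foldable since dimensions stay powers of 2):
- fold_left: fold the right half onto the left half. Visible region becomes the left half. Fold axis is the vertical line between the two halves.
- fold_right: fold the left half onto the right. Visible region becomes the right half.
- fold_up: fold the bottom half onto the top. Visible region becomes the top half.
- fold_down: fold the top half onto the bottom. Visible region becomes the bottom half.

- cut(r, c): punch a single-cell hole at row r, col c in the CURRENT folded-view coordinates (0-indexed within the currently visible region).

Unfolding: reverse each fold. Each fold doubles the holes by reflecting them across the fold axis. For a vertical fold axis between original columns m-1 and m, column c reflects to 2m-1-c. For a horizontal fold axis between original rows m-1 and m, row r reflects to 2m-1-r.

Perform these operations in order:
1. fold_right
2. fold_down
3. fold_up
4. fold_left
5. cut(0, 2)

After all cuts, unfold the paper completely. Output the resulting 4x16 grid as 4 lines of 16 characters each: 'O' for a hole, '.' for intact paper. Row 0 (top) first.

Answer: ..O..O....O..O..
..O..O....O..O..
..O..O....O..O..
..O..O....O..O..

Derivation:
Op 1 fold_right: fold axis v@8; visible region now rows[0,4) x cols[8,16) = 4x8
Op 2 fold_down: fold axis h@2; visible region now rows[2,4) x cols[8,16) = 2x8
Op 3 fold_up: fold axis h@3; visible region now rows[2,3) x cols[8,16) = 1x8
Op 4 fold_left: fold axis v@12; visible region now rows[2,3) x cols[8,12) = 1x4
Op 5 cut(0, 2): punch at orig (2,10); cuts so far [(2, 10)]; region rows[2,3) x cols[8,12) = 1x4
Unfold 1 (reflect across v@12): 2 holes -> [(2, 10), (2, 13)]
Unfold 2 (reflect across h@3): 4 holes -> [(2, 10), (2, 13), (3, 10), (3, 13)]
Unfold 3 (reflect across h@2): 8 holes -> [(0, 10), (0, 13), (1, 10), (1, 13), (2, 10), (2, 13), (3, 10), (3, 13)]
Unfold 4 (reflect across v@8): 16 holes -> [(0, 2), (0, 5), (0, 10), (0, 13), (1, 2), (1, 5), (1, 10), (1, 13), (2, 2), (2, 5), (2, 10), (2, 13), (3, 2), (3, 5), (3, 10), (3, 13)]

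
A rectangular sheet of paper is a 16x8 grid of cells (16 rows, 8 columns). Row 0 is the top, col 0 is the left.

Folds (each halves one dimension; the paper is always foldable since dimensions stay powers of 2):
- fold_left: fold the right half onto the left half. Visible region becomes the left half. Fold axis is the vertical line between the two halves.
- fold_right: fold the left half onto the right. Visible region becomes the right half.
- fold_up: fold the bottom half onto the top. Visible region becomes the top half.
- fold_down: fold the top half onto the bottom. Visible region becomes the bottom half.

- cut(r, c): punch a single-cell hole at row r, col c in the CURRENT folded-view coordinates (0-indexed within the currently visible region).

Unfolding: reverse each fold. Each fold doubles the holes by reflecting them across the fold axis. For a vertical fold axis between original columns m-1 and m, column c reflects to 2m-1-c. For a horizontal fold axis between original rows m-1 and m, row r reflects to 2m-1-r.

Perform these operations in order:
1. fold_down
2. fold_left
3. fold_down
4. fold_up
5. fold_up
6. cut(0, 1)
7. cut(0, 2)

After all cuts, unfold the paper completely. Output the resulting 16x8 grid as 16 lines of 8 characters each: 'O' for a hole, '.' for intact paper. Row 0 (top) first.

Answer: .OO..OO.
.OO..OO.
.OO..OO.
.OO..OO.
.OO..OO.
.OO..OO.
.OO..OO.
.OO..OO.
.OO..OO.
.OO..OO.
.OO..OO.
.OO..OO.
.OO..OO.
.OO..OO.
.OO..OO.
.OO..OO.

Derivation:
Op 1 fold_down: fold axis h@8; visible region now rows[8,16) x cols[0,8) = 8x8
Op 2 fold_left: fold axis v@4; visible region now rows[8,16) x cols[0,4) = 8x4
Op 3 fold_down: fold axis h@12; visible region now rows[12,16) x cols[0,4) = 4x4
Op 4 fold_up: fold axis h@14; visible region now rows[12,14) x cols[0,4) = 2x4
Op 5 fold_up: fold axis h@13; visible region now rows[12,13) x cols[0,4) = 1x4
Op 6 cut(0, 1): punch at orig (12,1); cuts so far [(12, 1)]; region rows[12,13) x cols[0,4) = 1x4
Op 7 cut(0, 2): punch at orig (12,2); cuts so far [(12, 1), (12, 2)]; region rows[12,13) x cols[0,4) = 1x4
Unfold 1 (reflect across h@13): 4 holes -> [(12, 1), (12, 2), (13, 1), (13, 2)]
Unfold 2 (reflect across h@14): 8 holes -> [(12, 1), (12, 2), (13, 1), (13, 2), (14, 1), (14, 2), (15, 1), (15, 2)]
Unfold 3 (reflect across h@12): 16 holes -> [(8, 1), (8, 2), (9, 1), (9, 2), (10, 1), (10, 2), (11, 1), (11, 2), (12, 1), (12, 2), (13, 1), (13, 2), (14, 1), (14, 2), (15, 1), (15, 2)]
Unfold 4 (reflect across v@4): 32 holes -> [(8, 1), (8, 2), (8, 5), (8, 6), (9, 1), (9, 2), (9, 5), (9, 6), (10, 1), (10, 2), (10, 5), (10, 6), (11, 1), (11, 2), (11, 5), (11, 6), (12, 1), (12, 2), (12, 5), (12, 6), (13, 1), (13, 2), (13, 5), (13, 6), (14, 1), (14, 2), (14, 5), (14, 6), (15, 1), (15, 2), (15, 5), (15, 6)]
Unfold 5 (reflect across h@8): 64 holes -> [(0, 1), (0, 2), (0, 5), (0, 6), (1, 1), (1, 2), (1, 5), (1, 6), (2, 1), (2, 2), (2, 5), (2, 6), (3, 1), (3, 2), (3, 5), (3, 6), (4, 1), (4, 2), (4, 5), (4, 6), (5, 1), (5, 2), (5, 5), (5, 6), (6, 1), (6, 2), (6, 5), (6, 6), (7, 1), (7, 2), (7, 5), (7, 6), (8, 1), (8, 2), (8, 5), (8, 6), (9, 1), (9, 2), (9, 5), (9, 6), (10, 1), (10, 2), (10, 5), (10, 6), (11, 1), (11, 2), (11, 5), (11, 6), (12, 1), (12, 2), (12, 5), (12, 6), (13, 1), (13, 2), (13, 5), (13, 6), (14, 1), (14, 2), (14, 5), (14, 6), (15, 1), (15, 2), (15, 5), (15, 6)]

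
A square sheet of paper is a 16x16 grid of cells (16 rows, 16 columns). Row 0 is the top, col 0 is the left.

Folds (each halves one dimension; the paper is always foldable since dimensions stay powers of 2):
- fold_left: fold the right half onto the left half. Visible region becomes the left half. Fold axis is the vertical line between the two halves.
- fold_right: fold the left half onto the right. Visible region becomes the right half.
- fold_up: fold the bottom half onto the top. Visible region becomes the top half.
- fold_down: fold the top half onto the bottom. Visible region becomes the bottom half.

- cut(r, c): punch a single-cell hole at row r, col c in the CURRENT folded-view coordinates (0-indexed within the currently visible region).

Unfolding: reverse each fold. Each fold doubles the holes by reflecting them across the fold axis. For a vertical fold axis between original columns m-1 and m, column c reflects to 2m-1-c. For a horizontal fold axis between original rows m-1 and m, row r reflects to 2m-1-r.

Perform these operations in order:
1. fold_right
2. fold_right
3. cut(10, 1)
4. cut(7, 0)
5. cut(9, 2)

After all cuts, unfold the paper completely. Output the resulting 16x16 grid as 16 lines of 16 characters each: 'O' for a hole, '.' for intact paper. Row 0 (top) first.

Op 1 fold_right: fold axis v@8; visible region now rows[0,16) x cols[8,16) = 16x8
Op 2 fold_right: fold axis v@12; visible region now rows[0,16) x cols[12,16) = 16x4
Op 3 cut(10, 1): punch at orig (10,13); cuts so far [(10, 13)]; region rows[0,16) x cols[12,16) = 16x4
Op 4 cut(7, 0): punch at orig (7,12); cuts so far [(7, 12), (10, 13)]; region rows[0,16) x cols[12,16) = 16x4
Op 5 cut(9, 2): punch at orig (9,14); cuts so far [(7, 12), (9, 14), (10, 13)]; region rows[0,16) x cols[12,16) = 16x4
Unfold 1 (reflect across v@12): 6 holes -> [(7, 11), (7, 12), (9, 9), (9, 14), (10, 10), (10, 13)]
Unfold 2 (reflect across v@8): 12 holes -> [(7, 3), (7, 4), (7, 11), (7, 12), (9, 1), (9, 6), (9, 9), (9, 14), (10, 2), (10, 5), (10, 10), (10, 13)]

Answer: ................
................
................
................
................
................
................
...OO......OO...
................
.O....O..O....O.
..O..O....O..O..
................
................
................
................
................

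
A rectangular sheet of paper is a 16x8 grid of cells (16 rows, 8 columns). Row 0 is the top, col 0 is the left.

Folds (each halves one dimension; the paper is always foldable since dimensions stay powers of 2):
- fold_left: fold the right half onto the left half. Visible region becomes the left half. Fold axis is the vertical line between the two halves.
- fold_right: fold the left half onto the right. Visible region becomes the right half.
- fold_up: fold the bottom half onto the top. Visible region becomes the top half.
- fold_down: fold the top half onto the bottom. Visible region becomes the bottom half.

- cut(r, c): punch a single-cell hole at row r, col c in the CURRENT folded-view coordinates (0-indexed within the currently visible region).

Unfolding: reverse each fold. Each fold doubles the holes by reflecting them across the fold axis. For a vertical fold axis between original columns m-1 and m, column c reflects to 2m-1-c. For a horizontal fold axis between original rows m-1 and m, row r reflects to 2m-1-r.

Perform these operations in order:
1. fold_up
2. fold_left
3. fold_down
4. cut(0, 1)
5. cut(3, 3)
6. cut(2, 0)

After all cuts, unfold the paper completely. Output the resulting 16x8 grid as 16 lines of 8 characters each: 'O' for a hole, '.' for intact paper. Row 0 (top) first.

Answer: ...OO...
O......O
........
.O....O.
.O....O.
........
O......O
...OO...
...OO...
O......O
........
.O....O.
.O....O.
........
O......O
...OO...

Derivation:
Op 1 fold_up: fold axis h@8; visible region now rows[0,8) x cols[0,8) = 8x8
Op 2 fold_left: fold axis v@4; visible region now rows[0,8) x cols[0,4) = 8x4
Op 3 fold_down: fold axis h@4; visible region now rows[4,8) x cols[0,4) = 4x4
Op 4 cut(0, 1): punch at orig (4,1); cuts so far [(4, 1)]; region rows[4,8) x cols[0,4) = 4x4
Op 5 cut(3, 3): punch at orig (7,3); cuts so far [(4, 1), (7, 3)]; region rows[4,8) x cols[0,4) = 4x4
Op 6 cut(2, 0): punch at orig (6,0); cuts so far [(4, 1), (6, 0), (7, 3)]; region rows[4,8) x cols[0,4) = 4x4
Unfold 1 (reflect across h@4): 6 holes -> [(0, 3), (1, 0), (3, 1), (4, 1), (6, 0), (7, 3)]
Unfold 2 (reflect across v@4): 12 holes -> [(0, 3), (0, 4), (1, 0), (1, 7), (3, 1), (3, 6), (4, 1), (4, 6), (6, 0), (6, 7), (7, 3), (7, 4)]
Unfold 3 (reflect across h@8): 24 holes -> [(0, 3), (0, 4), (1, 0), (1, 7), (3, 1), (3, 6), (4, 1), (4, 6), (6, 0), (6, 7), (7, 3), (7, 4), (8, 3), (8, 4), (9, 0), (9, 7), (11, 1), (11, 6), (12, 1), (12, 6), (14, 0), (14, 7), (15, 3), (15, 4)]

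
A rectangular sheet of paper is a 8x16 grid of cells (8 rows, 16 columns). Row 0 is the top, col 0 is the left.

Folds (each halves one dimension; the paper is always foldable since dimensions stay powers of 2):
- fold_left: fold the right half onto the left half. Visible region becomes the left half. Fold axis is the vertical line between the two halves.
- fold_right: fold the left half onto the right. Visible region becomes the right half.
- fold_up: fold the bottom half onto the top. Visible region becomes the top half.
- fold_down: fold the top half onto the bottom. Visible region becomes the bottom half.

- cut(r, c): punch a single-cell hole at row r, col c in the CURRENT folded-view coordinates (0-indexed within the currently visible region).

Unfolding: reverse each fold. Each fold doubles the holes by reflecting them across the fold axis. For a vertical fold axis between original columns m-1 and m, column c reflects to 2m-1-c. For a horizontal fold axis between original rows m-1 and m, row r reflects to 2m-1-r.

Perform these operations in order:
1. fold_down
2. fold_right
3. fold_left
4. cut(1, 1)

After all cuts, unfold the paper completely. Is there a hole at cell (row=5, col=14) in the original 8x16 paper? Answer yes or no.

Op 1 fold_down: fold axis h@4; visible region now rows[4,8) x cols[0,16) = 4x16
Op 2 fold_right: fold axis v@8; visible region now rows[4,8) x cols[8,16) = 4x8
Op 3 fold_left: fold axis v@12; visible region now rows[4,8) x cols[8,12) = 4x4
Op 4 cut(1, 1): punch at orig (5,9); cuts so far [(5, 9)]; region rows[4,8) x cols[8,12) = 4x4
Unfold 1 (reflect across v@12): 2 holes -> [(5, 9), (5, 14)]
Unfold 2 (reflect across v@8): 4 holes -> [(5, 1), (5, 6), (5, 9), (5, 14)]
Unfold 3 (reflect across h@4): 8 holes -> [(2, 1), (2, 6), (2, 9), (2, 14), (5, 1), (5, 6), (5, 9), (5, 14)]
Holes: [(2, 1), (2, 6), (2, 9), (2, 14), (5, 1), (5, 6), (5, 9), (5, 14)]

Answer: yes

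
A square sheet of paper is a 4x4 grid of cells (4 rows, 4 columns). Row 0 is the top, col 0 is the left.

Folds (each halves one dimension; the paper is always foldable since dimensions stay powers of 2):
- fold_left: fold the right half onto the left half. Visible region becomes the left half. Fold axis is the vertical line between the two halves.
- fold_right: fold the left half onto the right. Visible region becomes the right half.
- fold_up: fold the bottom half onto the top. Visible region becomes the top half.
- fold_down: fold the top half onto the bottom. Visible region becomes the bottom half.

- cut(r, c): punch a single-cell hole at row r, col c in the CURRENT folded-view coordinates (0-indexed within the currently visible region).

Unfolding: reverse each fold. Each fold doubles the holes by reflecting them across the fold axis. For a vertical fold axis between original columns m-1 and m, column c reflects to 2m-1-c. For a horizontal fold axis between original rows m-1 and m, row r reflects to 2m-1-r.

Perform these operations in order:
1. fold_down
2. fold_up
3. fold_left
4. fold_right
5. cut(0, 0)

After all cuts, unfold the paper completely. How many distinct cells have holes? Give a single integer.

Op 1 fold_down: fold axis h@2; visible region now rows[2,4) x cols[0,4) = 2x4
Op 2 fold_up: fold axis h@3; visible region now rows[2,3) x cols[0,4) = 1x4
Op 3 fold_left: fold axis v@2; visible region now rows[2,3) x cols[0,2) = 1x2
Op 4 fold_right: fold axis v@1; visible region now rows[2,3) x cols[1,2) = 1x1
Op 5 cut(0, 0): punch at orig (2,1); cuts so far [(2, 1)]; region rows[2,3) x cols[1,2) = 1x1
Unfold 1 (reflect across v@1): 2 holes -> [(2, 0), (2, 1)]
Unfold 2 (reflect across v@2): 4 holes -> [(2, 0), (2, 1), (2, 2), (2, 3)]
Unfold 3 (reflect across h@3): 8 holes -> [(2, 0), (2, 1), (2, 2), (2, 3), (3, 0), (3, 1), (3, 2), (3, 3)]
Unfold 4 (reflect across h@2): 16 holes -> [(0, 0), (0, 1), (0, 2), (0, 3), (1, 0), (1, 1), (1, 2), (1, 3), (2, 0), (2, 1), (2, 2), (2, 3), (3, 0), (3, 1), (3, 2), (3, 3)]

Answer: 16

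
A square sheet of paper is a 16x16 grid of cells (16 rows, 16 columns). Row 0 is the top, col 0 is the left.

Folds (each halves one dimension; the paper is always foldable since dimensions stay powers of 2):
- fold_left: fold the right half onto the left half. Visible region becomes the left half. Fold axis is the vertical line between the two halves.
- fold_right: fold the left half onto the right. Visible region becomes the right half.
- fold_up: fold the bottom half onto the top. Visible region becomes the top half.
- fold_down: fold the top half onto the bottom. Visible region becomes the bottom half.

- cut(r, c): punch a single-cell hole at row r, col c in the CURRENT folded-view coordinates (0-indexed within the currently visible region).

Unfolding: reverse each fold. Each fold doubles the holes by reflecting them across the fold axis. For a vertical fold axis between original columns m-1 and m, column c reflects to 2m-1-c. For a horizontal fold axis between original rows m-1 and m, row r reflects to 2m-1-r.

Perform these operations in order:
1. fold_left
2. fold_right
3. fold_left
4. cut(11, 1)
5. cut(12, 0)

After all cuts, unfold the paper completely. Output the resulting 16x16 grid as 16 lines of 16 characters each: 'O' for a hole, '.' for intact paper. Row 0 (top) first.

Answer: ................
................
................
................
................
................
................
................
................
................
................
.OO..OO..OO..OO.
O..OO..OO..OO..O
................
................
................

Derivation:
Op 1 fold_left: fold axis v@8; visible region now rows[0,16) x cols[0,8) = 16x8
Op 2 fold_right: fold axis v@4; visible region now rows[0,16) x cols[4,8) = 16x4
Op 3 fold_left: fold axis v@6; visible region now rows[0,16) x cols[4,6) = 16x2
Op 4 cut(11, 1): punch at orig (11,5); cuts so far [(11, 5)]; region rows[0,16) x cols[4,6) = 16x2
Op 5 cut(12, 0): punch at orig (12,4); cuts so far [(11, 5), (12, 4)]; region rows[0,16) x cols[4,6) = 16x2
Unfold 1 (reflect across v@6): 4 holes -> [(11, 5), (11, 6), (12, 4), (12, 7)]
Unfold 2 (reflect across v@4): 8 holes -> [(11, 1), (11, 2), (11, 5), (11, 6), (12, 0), (12, 3), (12, 4), (12, 7)]
Unfold 3 (reflect across v@8): 16 holes -> [(11, 1), (11, 2), (11, 5), (11, 6), (11, 9), (11, 10), (11, 13), (11, 14), (12, 0), (12, 3), (12, 4), (12, 7), (12, 8), (12, 11), (12, 12), (12, 15)]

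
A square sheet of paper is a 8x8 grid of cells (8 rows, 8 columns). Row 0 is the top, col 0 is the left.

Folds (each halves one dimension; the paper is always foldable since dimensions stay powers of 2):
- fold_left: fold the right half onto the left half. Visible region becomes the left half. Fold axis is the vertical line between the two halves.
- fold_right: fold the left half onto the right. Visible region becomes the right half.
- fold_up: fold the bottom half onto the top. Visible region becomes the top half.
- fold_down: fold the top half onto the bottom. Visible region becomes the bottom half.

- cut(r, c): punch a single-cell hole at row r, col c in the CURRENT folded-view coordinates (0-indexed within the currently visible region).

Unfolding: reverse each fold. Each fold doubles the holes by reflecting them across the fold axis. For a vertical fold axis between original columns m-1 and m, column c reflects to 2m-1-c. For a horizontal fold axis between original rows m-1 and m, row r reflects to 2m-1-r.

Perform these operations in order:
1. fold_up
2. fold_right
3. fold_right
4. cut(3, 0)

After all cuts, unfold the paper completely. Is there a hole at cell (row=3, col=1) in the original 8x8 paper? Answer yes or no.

Answer: yes

Derivation:
Op 1 fold_up: fold axis h@4; visible region now rows[0,4) x cols[0,8) = 4x8
Op 2 fold_right: fold axis v@4; visible region now rows[0,4) x cols[4,8) = 4x4
Op 3 fold_right: fold axis v@6; visible region now rows[0,4) x cols[6,8) = 4x2
Op 4 cut(3, 0): punch at orig (3,6); cuts so far [(3, 6)]; region rows[0,4) x cols[6,8) = 4x2
Unfold 1 (reflect across v@6): 2 holes -> [(3, 5), (3, 6)]
Unfold 2 (reflect across v@4): 4 holes -> [(3, 1), (3, 2), (3, 5), (3, 6)]
Unfold 3 (reflect across h@4): 8 holes -> [(3, 1), (3, 2), (3, 5), (3, 6), (4, 1), (4, 2), (4, 5), (4, 6)]
Holes: [(3, 1), (3, 2), (3, 5), (3, 6), (4, 1), (4, 2), (4, 5), (4, 6)]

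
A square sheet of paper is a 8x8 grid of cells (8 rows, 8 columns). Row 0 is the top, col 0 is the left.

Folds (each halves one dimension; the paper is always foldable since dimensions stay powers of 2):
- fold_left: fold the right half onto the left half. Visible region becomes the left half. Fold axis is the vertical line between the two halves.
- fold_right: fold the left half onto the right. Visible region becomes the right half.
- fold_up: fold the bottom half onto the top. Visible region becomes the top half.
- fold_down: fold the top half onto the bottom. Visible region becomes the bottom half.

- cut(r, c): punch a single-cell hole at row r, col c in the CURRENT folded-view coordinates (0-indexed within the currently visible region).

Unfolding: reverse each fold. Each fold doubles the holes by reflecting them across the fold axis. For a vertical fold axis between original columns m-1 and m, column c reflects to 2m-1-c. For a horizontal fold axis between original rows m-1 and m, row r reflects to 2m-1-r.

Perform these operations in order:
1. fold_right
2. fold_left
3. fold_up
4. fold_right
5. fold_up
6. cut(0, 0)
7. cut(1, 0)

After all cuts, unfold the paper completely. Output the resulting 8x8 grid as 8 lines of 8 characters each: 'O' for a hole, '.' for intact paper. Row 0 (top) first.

Answer: OOOOOOOO
OOOOOOOO
OOOOOOOO
OOOOOOOO
OOOOOOOO
OOOOOOOO
OOOOOOOO
OOOOOOOO

Derivation:
Op 1 fold_right: fold axis v@4; visible region now rows[0,8) x cols[4,8) = 8x4
Op 2 fold_left: fold axis v@6; visible region now rows[0,8) x cols[4,6) = 8x2
Op 3 fold_up: fold axis h@4; visible region now rows[0,4) x cols[4,6) = 4x2
Op 4 fold_right: fold axis v@5; visible region now rows[0,4) x cols[5,6) = 4x1
Op 5 fold_up: fold axis h@2; visible region now rows[0,2) x cols[5,6) = 2x1
Op 6 cut(0, 0): punch at orig (0,5); cuts so far [(0, 5)]; region rows[0,2) x cols[5,6) = 2x1
Op 7 cut(1, 0): punch at orig (1,5); cuts so far [(0, 5), (1, 5)]; region rows[0,2) x cols[5,6) = 2x1
Unfold 1 (reflect across h@2): 4 holes -> [(0, 5), (1, 5), (2, 5), (3, 5)]
Unfold 2 (reflect across v@5): 8 holes -> [(0, 4), (0, 5), (1, 4), (1, 5), (2, 4), (2, 5), (3, 4), (3, 5)]
Unfold 3 (reflect across h@4): 16 holes -> [(0, 4), (0, 5), (1, 4), (1, 5), (2, 4), (2, 5), (3, 4), (3, 5), (4, 4), (4, 5), (5, 4), (5, 5), (6, 4), (6, 5), (7, 4), (7, 5)]
Unfold 4 (reflect across v@6): 32 holes -> [(0, 4), (0, 5), (0, 6), (0, 7), (1, 4), (1, 5), (1, 6), (1, 7), (2, 4), (2, 5), (2, 6), (2, 7), (3, 4), (3, 5), (3, 6), (3, 7), (4, 4), (4, 5), (4, 6), (4, 7), (5, 4), (5, 5), (5, 6), (5, 7), (6, 4), (6, 5), (6, 6), (6, 7), (7, 4), (7, 5), (7, 6), (7, 7)]
Unfold 5 (reflect across v@4): 64 holes -> [(0, 0), (0, 1), (0, 2), (0, 3), (0, 4), (0, 5), (0, 6), (0, 7), (1, 0), (1, 1), (1, 2), (1, 3), (1, 4), (1, 5), (1, 6), (1, 7), (2, 0), (2, 1), (2, 2), (2, 3), (2, 4), (2, 5), (2, 6), (2, 7), (3, 0), (3, 1), (3, 2), (3, 3), (3, 4), (3, 5), (3, 6), (3, 7), (4, 0), (4, 1), (4, 2), (4, 3), (4, 4), (4, 5), (4, 6), (4, 7), (5, 0), (5, 1), (5, 2), (5, 3), (5, 4), (5, 5), (5, 6), (5, 7), (6, 0), (6, 1), (6, 2), (6, 3), (6, 4), (6, 5), (6, 6), (6, 7), (7, 0), (7, 1), (7, 2), (7, 3), (7, 4), (7, 5), (7, 6), (7, 7)]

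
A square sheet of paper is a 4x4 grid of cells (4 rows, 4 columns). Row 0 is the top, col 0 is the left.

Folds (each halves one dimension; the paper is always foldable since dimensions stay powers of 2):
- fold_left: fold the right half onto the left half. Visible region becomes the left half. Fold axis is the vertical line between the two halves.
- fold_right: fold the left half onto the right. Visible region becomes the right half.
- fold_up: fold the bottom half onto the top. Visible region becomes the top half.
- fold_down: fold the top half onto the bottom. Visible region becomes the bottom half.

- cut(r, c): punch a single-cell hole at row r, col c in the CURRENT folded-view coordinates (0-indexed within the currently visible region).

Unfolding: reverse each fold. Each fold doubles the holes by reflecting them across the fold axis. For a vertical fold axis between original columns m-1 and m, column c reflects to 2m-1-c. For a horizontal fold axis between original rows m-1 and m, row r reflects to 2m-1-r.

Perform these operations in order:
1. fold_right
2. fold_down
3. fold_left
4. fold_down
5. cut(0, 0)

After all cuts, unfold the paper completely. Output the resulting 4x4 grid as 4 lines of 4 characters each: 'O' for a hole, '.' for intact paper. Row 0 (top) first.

Op 1 fold_right: fold axis v@2; visible region now rows[0,4) x cols[2,4) = 4x2
Op 2 fold_down: fold axis h@2; visible region now rows[2,4) x cols[2,4) = 2x2
Op 3 fold_left: fold axis v@3; visible region now rows[2,4) x cols[2,3) = 2x1
Op 4 fold_down: fold axis h@3; visible region now rows[3,4) x cols[2,3) = 1x1
Op 5 cut(0, 0): punch at orig (3,2); cuts so far [(3, 2)]; region rows[3,4) x cols[2,3) = 1x1
Unfold 1 (reflect across h@3): 2 holes -> [(2, 2), (3, 2)]
Unfold 2 (reflect across v@3): 4 holes -> [(2, 2), (2, 3), (3, 2), (3, 3)]
Unfold 3 (reflect across h@2): 8 holes -> [(0, 2), (0, 3), (1, 2), (1, 3), (2, 2), (2, 3), (3, 2), (3, 3)]
Unfold 4 (reflect across v@2): 16 holes -> [(0, 0), (0, 1), (0, 2), (0, 3), (1, 0), (1, 1), (1, 2), (1, 3), (2, 0), (2, 1), (2, 2), (2, 3), (3, 0), (3, 1), (3, 2), (3, 3)]

Answer: OOOO
OOOO
OOOO
OOOO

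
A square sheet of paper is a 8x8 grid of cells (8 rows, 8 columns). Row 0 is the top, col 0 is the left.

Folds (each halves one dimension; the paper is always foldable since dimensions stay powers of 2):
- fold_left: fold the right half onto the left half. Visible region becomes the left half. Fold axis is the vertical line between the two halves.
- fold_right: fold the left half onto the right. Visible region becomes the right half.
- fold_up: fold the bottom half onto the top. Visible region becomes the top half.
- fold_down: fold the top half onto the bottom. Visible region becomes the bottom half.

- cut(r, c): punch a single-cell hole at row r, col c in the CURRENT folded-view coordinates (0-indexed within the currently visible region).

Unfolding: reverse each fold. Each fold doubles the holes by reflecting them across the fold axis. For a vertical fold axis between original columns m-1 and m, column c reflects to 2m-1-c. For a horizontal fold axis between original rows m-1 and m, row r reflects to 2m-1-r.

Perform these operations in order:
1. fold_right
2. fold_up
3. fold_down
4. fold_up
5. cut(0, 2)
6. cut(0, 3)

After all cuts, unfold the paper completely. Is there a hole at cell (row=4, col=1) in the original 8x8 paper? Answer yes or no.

Answer: yes

Derivation:
Op 1 fold_right: fold axis v@4; visible region now rows[0,8) x cols[4,8) = 8x4
Op 2 fold_up: fold axis h@4; visible region now rows[0,4) x cols[4,8) = 4x4
Op 3 fold_down: fold axis h@2; visible region now rows[2,4) x cols[4,8) = 2x4
Op 4 fold_up: fold axis h@3; visible region now rows[2,3) x cols[4,8) = 1x4
Op 5 cut(0, 2): punch at orig (2,6); cuts so far [(2, 6)]; region rows[2,3) x cols[4,8) = 1x4
Op 6 cut(0, 3): punch at orig (2,7); cuts so far [(2, 6), (2, 7)]; region rows[2,3) x cols[4,8) = 1x4
Unfold 1 (reflect across h@3): 4 holes -> [(2, 6), (2, 7), (3, 6), (3, 7)]
Unfold 2 (reflect across h@2): 8 holes -> [(0, 6), (0, 7), (1, 6), (1, 7), (2, 6), (2, 7), (3, 6), (3, 7)]
Unfold 3 (reflect across h@4): 16 holes -> [(0, 6), (0, 7), (1, 6), (1, 7), (2, 6), (2, 7), (3, 6), (3, 7), (4, 6), (4, 7), (5, 6), (5, 7), (6, 6), (6, 7), (7, 6), (7, 7)]
Unfold 4 (reflect across v@4): 32 holes -> [(0, 0), (0, 1), (0, 6), (0, 7), (1, 0), (1, 1), (1, 6), (1, 7), (2, 0), (2, 1), (2, 6), (2, 7), (3, 0), (3, 1), (3, 6), (3, 7), (4, 0), (4, 1), (4, 6), (4, 7), (5, 0), (5, 1), (5, 6), (5, 7), (6, 0), (6, 1), (6, 6), (6, 7), (7, 0), (7, 1), (7, 6), (7, 7)]
Holes: [(0, 0), (0, 1), (0, 6), (0, 7), (1, 0), (1, 1), (1, 6), (1, 7), (2, 0), (2, 1), (2, 6), (2, 7), (3, 0), (3, 1), (3, 6), (3, 7), (4, 0), (4, 1), (4, 6), (4, 7), (5, 0), (5, 1), (5, 6), (5, 7), (6, 0), (6, 1), (6, 6), (6, 7), (7, 0), (7, 1), (7, 6), (7, 7)]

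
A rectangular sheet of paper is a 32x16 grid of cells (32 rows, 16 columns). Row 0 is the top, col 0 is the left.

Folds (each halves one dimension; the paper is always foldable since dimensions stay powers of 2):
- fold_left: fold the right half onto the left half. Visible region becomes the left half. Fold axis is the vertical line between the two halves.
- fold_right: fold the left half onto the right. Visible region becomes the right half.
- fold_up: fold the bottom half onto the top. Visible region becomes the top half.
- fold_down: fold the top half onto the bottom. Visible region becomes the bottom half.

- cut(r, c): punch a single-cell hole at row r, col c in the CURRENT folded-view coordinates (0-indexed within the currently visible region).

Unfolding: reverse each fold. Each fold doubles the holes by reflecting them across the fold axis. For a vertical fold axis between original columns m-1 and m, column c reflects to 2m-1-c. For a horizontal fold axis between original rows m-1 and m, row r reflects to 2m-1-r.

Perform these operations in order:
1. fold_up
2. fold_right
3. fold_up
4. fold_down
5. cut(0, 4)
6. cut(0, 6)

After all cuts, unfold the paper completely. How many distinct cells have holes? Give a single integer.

Answer: 32

Derivation:
Op 1 fold_up: fold axis h@16; visible region now rows[0,16) x cols[0,16) = 16x16
Op 2 fold_right: fold axis v@8; visible region now rows[0,16) x cols[8,16) = 16x8
Op 3 fold_up: fold axis h@8; visible region now rows[0,8) x cols[8,16) = 8x8
Op 4 fold_down: fold axis h@4; visible region now rows[4,8) x cols[8,16) = 4x8
Op 5 cut(0, 4): punch at orig (4,12); cuts so far [(4, 12)]; region rows[4,8) x cols[8,16) = 4x8
Op 6 cut(0, 6): punch at orig (4,14); cuts so far [(4, 12), (4, 14)]; region rows[4,8) x cols[8,16) = 4x8
Unfold 1 (reflect across h@4): 4 holes -> [(3, 12), (3, 14), (4, 12), (4, 14)]
Unfold 2 (reflect across h@8): 8 holes -> [(3, 12), (3, 14), (4, 12), (4, 14), (11, 12), (11, 14), (12, 12), (12, 14)]
Unfold 3 (reflect across v@8): 16 holes -> [(3, 1), (3, 3), (3, 12), (3, 14), (4, 1), (4, 3), (4, 12), (4, 14), (11, 1), (11, 3), (11, 12), (11, 14), (12, 1), (12, 3), (12, 12), (12, 14)]
Unfold 4 (reflect across h@16): 32 holes -> [(3, 1), (3, 3), (3, 12), (3, 14), (4, 1), (4, 3), (4, 12), (4, 14), (11, 1), (11, 3), (11, 12), (11, 14), (12, 1), (12, 3), (12, 12), (12, 14), (19, 1), (19, 3), (19, 12), (19, 14), (20, 1), (20, 3), (20, 12), (20, 14), (27, 1), (27, 3), (27, 12), (27, 14), (28, 1), (28, 3), (28, 12), (28, 14)]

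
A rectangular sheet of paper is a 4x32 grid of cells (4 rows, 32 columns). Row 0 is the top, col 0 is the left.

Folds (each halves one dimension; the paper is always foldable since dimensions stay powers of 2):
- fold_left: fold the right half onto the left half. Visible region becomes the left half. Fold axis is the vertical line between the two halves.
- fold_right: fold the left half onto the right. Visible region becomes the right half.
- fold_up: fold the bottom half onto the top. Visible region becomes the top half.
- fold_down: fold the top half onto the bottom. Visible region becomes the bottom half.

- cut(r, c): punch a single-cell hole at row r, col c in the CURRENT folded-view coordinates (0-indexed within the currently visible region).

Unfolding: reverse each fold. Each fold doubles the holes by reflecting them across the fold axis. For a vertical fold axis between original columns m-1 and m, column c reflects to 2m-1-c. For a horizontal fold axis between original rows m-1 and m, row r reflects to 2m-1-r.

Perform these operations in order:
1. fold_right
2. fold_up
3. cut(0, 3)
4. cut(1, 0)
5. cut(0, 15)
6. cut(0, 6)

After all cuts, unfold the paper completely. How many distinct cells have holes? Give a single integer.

Answer: 16

Derivation:
Op 1 fold_right: fold axis v@16; visible region now rows[0,4) x cols[16,32) = 4x16
Op 2 fold_up: fold axis h@2; visible region now rows[0,2) x cols[16,32) = 2x16
Op 3 cut(0, 3): punch at orig (0,19); cuts so far [(0, 19)]; region rows[0,2) x cols[16,32) = 2x16
Op 4 cut(1, 0): punch at orig (1,16); cuts so far [(0, 19), (1, 16)]; region rows[0,2) x cols[16,32) = 2x16
Op 5 cut(0, 15): punch at orig (0,31); cuts so far [(0, 19), (0, 31), (1, 16)]; region rows[0,2) x cols[16,32) = 2x16
Op 6 cut(0, 6): punch at orig (0,22); cuts so far [(0, 19), (0, 22), (0, 31), (1, 16)]; region rows[0,2) x cols[16,32) = 2x16
Unfold 1 (reflect across h@2): 8 holes -> [(0, 19), (0, 22), (0, 31), (1, 16), (2, 16), (3, 19), (3, 22), (3, 31)]
Unfold 2 (reflect across v@16): 16 holes -> [(0, 0), (0, 9), (0, 12), (0, 19), (0, 22), (0, 31), (1, 15), (1, 16), (2, 15), (2, 16), (3, 0), (3, 9), (3, 12), (3, 19), (3, 22), (3, 31)]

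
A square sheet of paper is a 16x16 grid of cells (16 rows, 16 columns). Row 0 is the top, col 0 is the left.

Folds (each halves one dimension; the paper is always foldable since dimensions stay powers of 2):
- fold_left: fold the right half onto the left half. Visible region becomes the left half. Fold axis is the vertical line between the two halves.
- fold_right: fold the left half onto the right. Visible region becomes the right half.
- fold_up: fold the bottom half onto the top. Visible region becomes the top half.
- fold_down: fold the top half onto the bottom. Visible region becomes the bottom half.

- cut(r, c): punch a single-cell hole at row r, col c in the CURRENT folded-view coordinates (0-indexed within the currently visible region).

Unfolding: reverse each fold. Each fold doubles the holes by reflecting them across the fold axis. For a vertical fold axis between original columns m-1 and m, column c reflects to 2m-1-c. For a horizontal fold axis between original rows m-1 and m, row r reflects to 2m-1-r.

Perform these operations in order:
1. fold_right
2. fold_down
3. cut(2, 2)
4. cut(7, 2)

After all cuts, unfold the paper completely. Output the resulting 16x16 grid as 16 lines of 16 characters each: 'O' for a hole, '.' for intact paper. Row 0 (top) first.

Op 1 fold_right: fold axis v@8; visible region now rows[0,16) x cols[8,16) = 16x8
Op 2 fold_down: fold axis h@8; visible region now rows[8,16) x cols[8,16) = 8x8
Op 3 cut(2, 2): punch at orig (10,10); cuts so far [(10, 10)]; region rows[8,16) x cols[8,16) = 8x8
Op 4 cut(7, 2): punch at orig (15,10); cuts so far [(10, 10), (15, 10)]; region rows[8,16) x cols[8,16) = 8x8
Unfold 1 (reflect across h@8): 4 holes -> [(0, 10), (5, 10), (10, 10), (15, 10)]
Unfold 2 (reflect across v@8): 8 holes -> [(0, 5), (0, 10), (5, 5), (5, 10), (10, 5), (10, 10), (15, 5), (15, 10)]

Answer: .....O....O.....
................
................
................
................
.....O....O.....
................
................
................
................
.....O....O.....
................
................
................
................
.....O....O.....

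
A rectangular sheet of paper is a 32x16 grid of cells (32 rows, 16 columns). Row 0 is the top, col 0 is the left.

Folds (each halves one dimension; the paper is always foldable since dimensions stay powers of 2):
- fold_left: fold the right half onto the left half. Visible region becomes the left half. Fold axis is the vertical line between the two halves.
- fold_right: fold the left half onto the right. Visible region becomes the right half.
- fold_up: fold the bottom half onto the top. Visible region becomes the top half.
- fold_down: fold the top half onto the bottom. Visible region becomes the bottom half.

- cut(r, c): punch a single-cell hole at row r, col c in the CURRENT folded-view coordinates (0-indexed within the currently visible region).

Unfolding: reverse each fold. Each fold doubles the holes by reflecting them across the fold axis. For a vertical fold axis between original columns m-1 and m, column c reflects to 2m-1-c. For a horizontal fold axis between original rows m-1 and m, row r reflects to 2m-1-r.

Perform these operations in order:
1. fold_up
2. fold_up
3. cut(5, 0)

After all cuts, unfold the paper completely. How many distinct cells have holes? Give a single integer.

Answer: 4

Derivation:
Op 1 fold_up: fold axis h@16; visible region now rows[0,16) x cols[0,16) = 16x16
Op 2 fold_up: fold axis h@8; visible region now rows[0,8) x cols[0,16) = 8x16
Op 3 cut(5, 0): punch at orig (5,0); cuts so far [(5, 0)]; region rows[0,8) x cols[0,16) = 8x16
Unfold 1 (reflect across h@8): 2 holes -> [(5, 0), (10, 0)]
Unfold 2 (reflect across h@16): 4 holes -> [(5, 0), (10, 0), (21, 0), (26, 0)]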